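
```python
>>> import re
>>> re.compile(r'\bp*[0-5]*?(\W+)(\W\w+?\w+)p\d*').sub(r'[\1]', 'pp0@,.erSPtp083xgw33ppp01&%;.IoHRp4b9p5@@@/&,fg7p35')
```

'[@,][&%;][@@@/&]'

This matches a word boundary (`\b`, zero-width); then zero or more of the literal 'p', then zero or more of a character in [0-5] (lazy); then one or more of a non-word character (captured); then a non-word character, then one or more of a word character (lazy), then one or more of a word character (captured); then a literal 'p', then zero or more of a digit.
`\1` in the replacement pulls in group 1's text for each match.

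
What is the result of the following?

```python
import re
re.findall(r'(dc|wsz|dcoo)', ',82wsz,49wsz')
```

['wsz', 'wsz']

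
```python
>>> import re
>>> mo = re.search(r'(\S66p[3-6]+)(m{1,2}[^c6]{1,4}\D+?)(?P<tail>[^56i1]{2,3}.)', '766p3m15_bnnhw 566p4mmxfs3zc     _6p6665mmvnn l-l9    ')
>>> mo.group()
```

Pattern: a non-whitespace character, then the literal '66p', then one or more of a character in [3-6] (captured); then 1 to 2 of a literal 'm', then 1 to 4 of any character except [c6], then one or more of a non-digit (lazy) (captured); then 2 to 3 of any character except [56i1], then any character (captured as 'tail').
A non-greedy quantifier consumes as few characters as it can — just enough that the remainder of the pattern still matches from where it stops; whatever follows it matches normally.
Unlike `match`, `search` isn't anchored — it looks for the pattern anywhere in the string.
The match spans [0:15] → '766p3m15_bnnhw '.
Captured: group 1 = '766p3', group 2 = 'm15_bn', group 3 = 'nhw '.

'766p3m15_bnnhw '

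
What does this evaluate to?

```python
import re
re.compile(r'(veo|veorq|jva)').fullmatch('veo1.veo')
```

`fullmatch` succeeds only if the pattern covers the string from start to end.
Here the string isn't matched end-to-end, so the call returns None.

None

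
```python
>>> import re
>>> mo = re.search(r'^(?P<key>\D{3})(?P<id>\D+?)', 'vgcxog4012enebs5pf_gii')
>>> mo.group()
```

The pattern matches anchored at the start of the string; then exactly 3 of a non-digit (captured as 'key'); then one or more of a non-digit (lazy) (captured as 'id').
Lazy quantifiers expand one character at a time until the remainder of the pattern can match.
`re.search` tries every starting position until one works.
The match spans [0:4] → 'vgcx'.
Captured: group 1 = 'vgc', group 2 = 'x'.

'vgcx'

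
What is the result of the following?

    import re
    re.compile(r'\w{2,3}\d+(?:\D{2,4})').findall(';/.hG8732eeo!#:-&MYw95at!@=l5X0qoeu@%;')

This matches 2 to 3 of a word character, then one or more of a digit; then 2 to 4 of a non-digit (non-capturing group).
Walking the string: at [3:13] → 'hG8732eeo!'; at [17:26] → 'MYw95at!@'; at [27:35] → 'l5X0qoeu'.
With no groups in the pattern, `findall` gives back each whole match — 3 here.

['hG8732eeo!', 'MYw95at!@', 'l5X0qoeu']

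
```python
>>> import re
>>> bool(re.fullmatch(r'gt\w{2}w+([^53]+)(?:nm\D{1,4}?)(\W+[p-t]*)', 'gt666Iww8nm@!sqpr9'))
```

False

This matches the literal 'gt', then exactly 2 of a word character, then one or more of the literal 'w'; then one or more of any character except [53] (captured); then the literal 'nm', then 1 to 4 of a non-digit (lazy) (non-capturing group); then one or more of a non-word character, then zero or more of a character in [p-t] (captured).
For `fullmatch`, every character of the input must be accounted for by the pattern.
Here the string isn't matched end-to-end, so the call returns None, and `bool(None)` is False.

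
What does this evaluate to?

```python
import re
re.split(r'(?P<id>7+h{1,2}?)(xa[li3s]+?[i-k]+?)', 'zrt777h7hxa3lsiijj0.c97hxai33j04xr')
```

['zrt777h', '7h', 'xa3lsi', 'ijj0.c9', '7h', 'xai33j', '04xr']

With the lazy modifier that quantifier settles for the fewest repetitions that let the rest of the pattern succeed (the atoms after it are unaffected and can still be greedy).
With a capturing group present, the delimiter's captured portion is kept in the result list.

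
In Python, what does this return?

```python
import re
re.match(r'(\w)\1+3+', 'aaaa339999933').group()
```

'aaaa33'

A backreference is literal: `\1` must see the identical characters the first group matched.
`re.match` only tries the pattern at the start of the string.
The match spans [0:6] → 'aaaa33'.
Captured: group 1 = 'a'.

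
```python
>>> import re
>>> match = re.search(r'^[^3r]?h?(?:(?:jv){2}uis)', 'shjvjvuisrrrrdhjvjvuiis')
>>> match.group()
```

Pattern: anchored at the start of the string; then optionally any character except [3r], then optionally the literal 'h'; then the literal 'jv' repeated 2 times, then the literal 'uis' (non-capturing group).
The match spans [0:9] → 'shjvjvuis'.

'shjvjvuis'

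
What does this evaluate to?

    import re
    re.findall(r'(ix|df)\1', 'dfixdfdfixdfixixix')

['df', 'ix']

The backreference `\1` re-matches whatever the first group consumed, character for character.
Scanning left to right: at [4:8] match 'dfdf', group 1 = 'df'; at [12:16] match 'ixix', group 1 = 'ix'.
With a single group, `findall` returns only what that group captured — 2 items.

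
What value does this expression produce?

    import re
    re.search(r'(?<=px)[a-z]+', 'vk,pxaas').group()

'aas'

The lookaround is zero-width — it requires the adjacent text to match without consuming it, so the asserted text isn't part of the match.
The match spans [5:8] → 'aas'.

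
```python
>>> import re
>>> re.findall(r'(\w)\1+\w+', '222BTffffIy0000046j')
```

['2']

The backreference `\1` re-matches whatever the first group consumed, character for character.
`findall` collects group 1 from the one match (1 total).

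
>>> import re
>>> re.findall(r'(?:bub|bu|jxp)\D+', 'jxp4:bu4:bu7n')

[]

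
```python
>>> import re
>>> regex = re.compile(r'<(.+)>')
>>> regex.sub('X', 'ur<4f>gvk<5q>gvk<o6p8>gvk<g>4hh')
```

'urX4hh'

Matches: at [2:28] → '<4f>gvk<5q>gvk<o6p8>gvk<g>'.
`sub` substitutes 'X' at each match site.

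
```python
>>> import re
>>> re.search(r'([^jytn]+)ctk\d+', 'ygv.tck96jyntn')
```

Pattern: one or more of any character except [jytn] (captured); then the literal 'ctk', then one or more of a digit.
Unlike `match`, `search` isn't anchored — it looks for the pattern anywhere in the string.
Here nothing in the string fits, so the call returns None.

None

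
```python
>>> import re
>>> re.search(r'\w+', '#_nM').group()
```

Pattern: one or more of a word character.
The match spans [1:4] → '_nM'.

'_nM'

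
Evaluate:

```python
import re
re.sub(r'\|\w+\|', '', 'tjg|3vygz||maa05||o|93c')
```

Every occurrence is swapped for ''.

'tjg93c'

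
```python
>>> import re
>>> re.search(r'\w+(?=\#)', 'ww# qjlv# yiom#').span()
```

(0, 2)

Because the assertion is zero-width, the text it checks is not consumed and won't appear in the result.
The match spans [0:2] → 'ww'.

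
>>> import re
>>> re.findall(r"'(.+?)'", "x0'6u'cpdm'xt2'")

['6u', 'xt2']

The `?` after the quantifier makes it lazy — it takes as little as possible before letting the rest of the pattern try.
`findall` collects group 1 from each match (2 total).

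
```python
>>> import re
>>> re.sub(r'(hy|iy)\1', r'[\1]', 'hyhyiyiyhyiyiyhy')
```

'[hy][iy]hy[iy]hy'

After group 1 captures some text, `\1` only succeeds where that same text appears again.
Each match is replaced using the text its own group 1 captured.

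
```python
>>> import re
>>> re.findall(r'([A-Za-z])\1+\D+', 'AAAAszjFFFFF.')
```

['A']

The backreference `\1` re-matches whatever the first group consumed, character for character.
`findall` collects group 1 from the one match (1 total).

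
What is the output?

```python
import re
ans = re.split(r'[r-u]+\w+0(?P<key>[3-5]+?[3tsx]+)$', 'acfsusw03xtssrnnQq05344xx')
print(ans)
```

['acf', '5344xx', '']

The pattern matches one or more of a character in [r-u], then one or more of a word character, then a literal '0'; then one or more of a character in [3-5] (lazy), then one or more of one of [3tsx] (captured as 'key'); then anchored at the end.
`re.split` interleaves the captured-group text with the surrounding fragments.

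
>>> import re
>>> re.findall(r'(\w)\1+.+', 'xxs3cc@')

After group 1 captures some text, `\1` only succeeds where that same text appears again.
Scanning left to right: at [0:7] match 'xxs3cc@', group 1 = 'x'.
With a single group, `findall` returns only what that group captured — 1 item.

['x']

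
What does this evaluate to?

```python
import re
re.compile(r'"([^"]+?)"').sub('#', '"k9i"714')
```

Matches: at [0:5] → '"k9i"'.
`sub` substitutes '#' at each match site.

'#714'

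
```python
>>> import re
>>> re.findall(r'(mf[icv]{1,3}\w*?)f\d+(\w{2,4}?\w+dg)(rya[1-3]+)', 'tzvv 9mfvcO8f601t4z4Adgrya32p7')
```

[('mfvcO8', 't4z4Adg', 'rya32')]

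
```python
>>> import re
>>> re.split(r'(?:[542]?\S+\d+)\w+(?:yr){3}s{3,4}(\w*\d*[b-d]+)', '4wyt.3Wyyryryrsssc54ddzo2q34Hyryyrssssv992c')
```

This matches optionally one of [542], then one or more of a non-whitespace character, then one or more of a digit (non-capturing group); then one or more of a word character, then the literal 'yr' repeated 3 times, then 3 to 4 of the literal 's'; then zero or more of a word character, then zero or more of a digit, then one or more of a character in [b-d] (captured).
The group in the pattern means `split` returns the separators' captures alongside the pieces.

['', 'c54ddzo2q34Hyryyrssssv992c', '']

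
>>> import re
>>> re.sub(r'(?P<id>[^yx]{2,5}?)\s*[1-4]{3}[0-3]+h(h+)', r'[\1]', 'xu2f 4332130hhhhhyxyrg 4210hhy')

'x[u2f]yxy[rg]y'

Pattern: 2 to 5 of any character except [yx] (lazy) (captured as 'id'); then zero or more of whitespace, then exactly 3 of a character in [1-4]; then one or more of a character in [0-3], then the literal 'h'; then one or more of a literal 'h' (captured).
A `+?`/`*?`/`{m,n}?` starts at its minimum and grows only as far as needed for what follows to match.
Matches: at [1:17] → 'u2f 4332130hhhhh'; at [20:29] → 'rg 4210hh'.
The replacement refers to a captured group, so each match is rewritten using its own captured text.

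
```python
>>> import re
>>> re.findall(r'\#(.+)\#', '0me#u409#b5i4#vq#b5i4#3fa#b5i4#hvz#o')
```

['u409#b5i4#vq#b5i4#3fa#b5i4#hvz']

Scanning left to right: at [3:35] match '#u409#b5i4#vq#b5i4#3fa#b5i4#hvz#', group 1 = 'u409#b5i4#vq#b5i4#3fa#b5i4#hvz'.
`findall` collects group 1 from the one match (1 total).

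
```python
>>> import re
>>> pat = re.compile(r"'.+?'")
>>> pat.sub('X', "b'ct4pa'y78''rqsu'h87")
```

'bXy78Xh87'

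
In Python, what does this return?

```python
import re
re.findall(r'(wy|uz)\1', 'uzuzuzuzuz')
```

['uz', 'uz']

After group 1 captures some text, `\1` only succeeds where that same text appears again.
Matches: at [0:4] match 'uzuz', group 1 = 'uz'; at [4:8] match 'uzuz', group 1 = 'uz'.
One capturing group, so `findall` returns just the captured substring from each match — 2 in all.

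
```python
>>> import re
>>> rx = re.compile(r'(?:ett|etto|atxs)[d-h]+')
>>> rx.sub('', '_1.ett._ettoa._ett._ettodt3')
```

`sub` substitutes '' at each match site.

'_1.ett._ettoa._ett._t3'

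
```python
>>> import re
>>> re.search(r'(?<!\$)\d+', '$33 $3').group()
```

'3'

The negative lookahead/lookbehind blocks any match where the forbidden context is present.
The match spans [2:3] → '3'.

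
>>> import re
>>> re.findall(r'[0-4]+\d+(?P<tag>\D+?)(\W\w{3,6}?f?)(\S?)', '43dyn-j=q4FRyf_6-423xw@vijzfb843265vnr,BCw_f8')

[('dyn-j', '=q4F', 'R'), ('xw', '@vij', 'z'), ('vnr', ',BCw', '_')]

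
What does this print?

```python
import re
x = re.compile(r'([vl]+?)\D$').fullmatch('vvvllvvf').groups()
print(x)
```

The match spans [0:8] → 'vvvllvvf'.
Captured: group 1 = 'vvvllvv'.

('vvvllvv',)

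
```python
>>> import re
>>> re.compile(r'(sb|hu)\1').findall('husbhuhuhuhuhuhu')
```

After group 1 captures some text, `\1` only succeeds where that same text appears again.
Because there's exactly one group, `findall` drops the full match and keeps group 1 from each hit.

['hu', 'hu', 'hu']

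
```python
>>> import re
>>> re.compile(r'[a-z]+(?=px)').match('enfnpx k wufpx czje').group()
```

'enfn'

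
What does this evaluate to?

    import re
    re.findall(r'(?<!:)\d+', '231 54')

['231', '54']

The negative lookaround is zero-width — it rules out positions where the adjacent text would match, without consuming anything.
Walking the string: at [0:3] → '231'; at [4:6] → '54'.
`findall` yields the raw match text (2 of them) because the pattern has no groups.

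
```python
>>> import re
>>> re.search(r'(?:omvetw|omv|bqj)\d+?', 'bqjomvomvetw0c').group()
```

'omvetw0'

`search` walks the string left to right and returns the first match it finds.
The match spans [6:13] → 'omvetw0'.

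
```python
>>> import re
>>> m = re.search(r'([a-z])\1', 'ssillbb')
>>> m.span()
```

A backreference is literal: `\1` must see the identical characters the first group matched.
`re.search` tries every starting position until one works.
The match spans [0:2] → 'ss'.
Captured: group 1 = 's'.

(0, 2)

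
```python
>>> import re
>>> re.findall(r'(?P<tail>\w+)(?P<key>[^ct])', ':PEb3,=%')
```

Pattern: one or more of a word character (captured as 'tail'); then any character except [ct] (captured as 'key').
`findall` packs the 2 group values into a tuple for every match.

[('PEb3', ',')]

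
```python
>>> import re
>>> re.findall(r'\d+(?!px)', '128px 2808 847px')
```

['12', '2808', '84']

Because the assertion is negative and zero-width, positions next to the forbidden text are skipped.
No capturing groups, so `findall` returns the 3 full match strings.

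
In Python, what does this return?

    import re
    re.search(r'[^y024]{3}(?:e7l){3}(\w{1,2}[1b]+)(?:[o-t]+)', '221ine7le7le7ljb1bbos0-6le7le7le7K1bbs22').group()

The pattern matches exactly 3 of any character except [y024], then the literal 'e7l' repeated 3 times; then 1 to 2 of a word character, then one or more of one of [1b] (captured); then one or more of a character in [o-t] (non-capturing group).
The match spans [2:21] → '1ine7le7le7ljb1bbos'.

'1ine7le7le7ljb1bbos'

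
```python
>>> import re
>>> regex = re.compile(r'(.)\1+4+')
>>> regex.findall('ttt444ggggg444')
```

['t', 'g']

`\1` is not a pattern — it's the concrete string captured by group 1, re-applied verbatim.
Scanning left to right: at [0:6] match 'ttt444', group 1 = 't'; at [6:14] match 'ggggg444', group 1 = 'g'.
`findall` collects group 1 from each match (2 total).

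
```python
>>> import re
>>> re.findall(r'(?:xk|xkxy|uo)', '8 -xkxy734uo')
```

['xk', 'uo']

Branches in `(...|...)` are attempted left-to-right; the first branch that allows the whole pattern to succeed is taken.
No capturing groups, so `findall` returns the 2 full match strings.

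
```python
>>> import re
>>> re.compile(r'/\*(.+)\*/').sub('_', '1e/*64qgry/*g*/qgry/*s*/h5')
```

'1e_h5'

Matches: at [2:24] → '/*64qgry/*g*/qgry/*s*/'.
Every occurrence is swapped for '_'.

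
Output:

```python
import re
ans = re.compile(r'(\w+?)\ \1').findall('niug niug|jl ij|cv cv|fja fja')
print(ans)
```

`\1` is not a pattern — it's the concrete string captured by group 1, re-applied verbatim.
One capturing group, so `findall` returns just the captured substring from each match — 3 in all.

['niug', 'cv', 'fja']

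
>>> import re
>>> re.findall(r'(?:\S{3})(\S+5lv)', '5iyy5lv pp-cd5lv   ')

['y5lv', 'cd5lv']

Because there's exactly one group, `findall` drops the full match and keeps group 1 from each hit.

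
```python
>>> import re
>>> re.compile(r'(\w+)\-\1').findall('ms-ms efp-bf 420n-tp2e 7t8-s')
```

['ms']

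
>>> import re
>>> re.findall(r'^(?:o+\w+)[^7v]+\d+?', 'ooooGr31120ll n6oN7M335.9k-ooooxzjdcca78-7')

Pattern: anchored at the start of the string; then one or more of the literal 'o', then one or more of a word character (non-capturing group); then one or more of any character except [7v]; then one or more of a digit (lazy).
Walking the string: at [0:19] → 'ooooGr31120ll n6oN7'.
`findall` yields the raw match text (1 of them) because the pattern has no groups.

['ooooGr31120ll n6oN7']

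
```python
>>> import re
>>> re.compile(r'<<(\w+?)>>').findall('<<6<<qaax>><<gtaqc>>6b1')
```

`findall` collects group 1 from each match (2 total).

['qaax', 'gtaqc']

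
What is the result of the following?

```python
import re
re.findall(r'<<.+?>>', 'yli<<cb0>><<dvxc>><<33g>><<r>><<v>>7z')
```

['<<cb0>>', '<<dvxc>>', '<<33g>>', '<<r>>', '<<v>>']

Because the quantifier is non-greedy, it stops expanding at the earliest point where the rest of the pattern can succeed.
Matches: at [3:10] → '<<cb0>>'; at [10:18] → '<<dvxc>>'; at [18:25] → '<<33g>>'; at [25:30] → '<<r>>'; at [30:35] → '<<v>>'.
No capturing groups, so `findall` returns the 5 full match strings.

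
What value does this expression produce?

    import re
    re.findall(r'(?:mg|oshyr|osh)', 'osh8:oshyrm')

Alternation isn't longest-match — the leftmost alternative that fits at this position is chosen.
Matches: at [0:3] → 'osh'; at [5:10] → 'oshyr'.
No capturing groups, so `findall` returns the 2 full match strings.

['osh', 'oshyr']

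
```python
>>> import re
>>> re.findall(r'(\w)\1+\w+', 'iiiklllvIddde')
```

['i']

After group 1 captures some text, `\1` only succeeds where that same text appears again.
Scanning left to right: at [0:13] match 'iiiklllvIddde', group 1 = 'i'.
With a single group, `findall` returns only what that group captured — 1 item.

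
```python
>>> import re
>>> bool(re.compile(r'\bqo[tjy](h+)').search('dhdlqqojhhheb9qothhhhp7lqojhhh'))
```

False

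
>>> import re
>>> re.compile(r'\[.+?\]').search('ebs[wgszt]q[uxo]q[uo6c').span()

(3, 10)

Because the quantifier is non-greedy, it stops expanding at the earliest point where the rest of the pattern can succeed.
The match spans [3:10] → '[wgszt]'.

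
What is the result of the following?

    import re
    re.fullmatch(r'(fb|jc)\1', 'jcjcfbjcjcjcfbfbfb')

None

A backreference is literal: `\1` must see the identical characters the first group matched.
`re.fullmatch` requires the pattern to consume the entire string.
Here there's no way to consume every character, so the call returns None.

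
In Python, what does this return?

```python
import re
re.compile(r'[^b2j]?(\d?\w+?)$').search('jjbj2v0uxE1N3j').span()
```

This matches optionally any character except [b2j]; then optionally a digit, then one or more of a word character (lazy) (captured); then anchored at the end.
Unlike `match`, `search` isn't anchored — it looks for the pattern anywhere in the string.
The match spans [0:14] → 'jjbj2v0uxE1N3j'.
Captured: group 1 = 'jjbj2v0uxE1N3j'.

(0, 14)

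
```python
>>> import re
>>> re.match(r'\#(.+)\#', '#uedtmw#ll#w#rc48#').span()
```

(0, 18)

`match` is anchored at position 0; if the pattern doesn't fit there, it returns None.
The match spans [0:18] → '#uedtmw#ll#w#rc48#'.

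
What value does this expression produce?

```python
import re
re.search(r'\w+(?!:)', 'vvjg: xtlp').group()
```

A negative assertion filters positions out without eating any characters.
Unlike `match`, `search` isn't anchored — it looks for the pattern anywhere in the string.
The match spans [0:3] → 'vvj'.

'vvj'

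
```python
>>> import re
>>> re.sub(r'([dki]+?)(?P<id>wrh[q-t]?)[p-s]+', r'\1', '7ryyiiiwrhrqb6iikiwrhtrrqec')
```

Pattern: one or more of one of [dki] (lazy) (captured); then the literal 'wrh', then optionally a character in [q-t] (captured as 'id'); then one or more of a character in [p-s].
Matches: at [4:12] → 'iiiwrhrq'; at [14:25] → 'iikiwrhtrrq'.
The replacement refers to a captured group, so each match is rewritten using its own captured text.

'7ryyiiib6iikiec'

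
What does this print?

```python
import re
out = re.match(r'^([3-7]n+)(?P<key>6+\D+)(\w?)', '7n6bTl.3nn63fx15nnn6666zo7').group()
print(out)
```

7n6bTl.3

Pattern: anchored at the start of the string; then a character in [3-7], then one or more of the literal 'n' (captured); then one or more of a literal '6', then one or more of a non-digit (captured as 'key'); then optionally a word character (captured).
`re.match` won't scan ahead — the pattern has to work from the very first character.
The match spans [0:8] → '7n6bTl.3'.
Captured: group 1 = '7n', group 2 = '6bTl.', group 3 = '3'.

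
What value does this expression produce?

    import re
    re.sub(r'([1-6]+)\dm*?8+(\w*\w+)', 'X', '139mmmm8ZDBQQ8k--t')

Pattern: one or more of a character in [1-6] (captured); then a digit, then zero or more of the literal 'm' (lazy), then one or more of a literal '8'; then zero or more of a word character, then one or more of a word character (captured).
`sub` substitutes 'X' at each match site.

'X--t'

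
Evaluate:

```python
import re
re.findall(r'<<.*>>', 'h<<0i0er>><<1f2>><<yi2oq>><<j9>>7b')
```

Since nothing is captured, `findall` lists the 1 matched substring directly.

['<<0i0er>><<1f2>><<yi2oq>><<j9>>']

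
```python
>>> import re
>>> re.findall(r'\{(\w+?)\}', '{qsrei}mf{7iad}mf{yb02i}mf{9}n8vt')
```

['qsrei', '7iad', 'yb02i', '9']

Scanning left to right: at [0:7] match '{qsrei}', group 1 = 'qsrei'; at [9:15] match '{7iad}', group 1 = '7iad'; at [17:24] match '{yb02i}', group 1 = 'yb02i'; at [26:29] match '{9}', group 1 = '9'.
`findall` collects group 1 from each match (4 total).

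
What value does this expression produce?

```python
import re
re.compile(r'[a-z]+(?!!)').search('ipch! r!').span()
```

(0, 3)

A negative assertion filters positions out without eating any characters.
The match spans [0:3] → 'ipc'.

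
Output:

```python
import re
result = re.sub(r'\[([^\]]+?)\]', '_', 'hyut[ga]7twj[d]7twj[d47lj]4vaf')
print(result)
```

Each match is replaced by '_'.

hyut_7twj_7twj_4vaf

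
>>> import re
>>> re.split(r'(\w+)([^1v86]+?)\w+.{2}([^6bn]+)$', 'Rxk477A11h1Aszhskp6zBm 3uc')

['', 'Rxk477A11h1Aszhskp6z', 'B', 'uc', '']

Pattern: one or more of a word character (captured); then one or more of any character except [1v86] (lazy) (captured); then one or more of a word character; then exactly 2 of any character; then one or more of any character except [6bn] (captured); then anchored at the end.
Matches to split on: at [0:26] → 'Rxk477A11h1Aszhskp6zBm 3uc'.
The group in the pattern means `split` returns the separators' captures alongside the pieces.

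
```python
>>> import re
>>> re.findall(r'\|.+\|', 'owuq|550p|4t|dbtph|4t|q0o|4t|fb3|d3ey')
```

['|550p|4t|dbtph|4t|q0o|4t|fb3|']

`findall` yields the raw match text (1 of them) because the pattern has no groups.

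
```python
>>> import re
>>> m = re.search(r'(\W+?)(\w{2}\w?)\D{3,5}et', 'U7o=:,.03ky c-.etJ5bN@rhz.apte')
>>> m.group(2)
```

'03k'

The match spans [3:17] → '=:,.03ky c-.et'.
Captured: group 1 = '=:,.', group 2 = '03k'.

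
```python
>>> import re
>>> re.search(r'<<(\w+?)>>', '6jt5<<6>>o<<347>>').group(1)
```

'6'

Unlike `match`, `search` isn't anchored — it looks for the pattern anywhere in the string.
The match spans [4:9] → '<<6>>'.
Captured: group 1 = '6'.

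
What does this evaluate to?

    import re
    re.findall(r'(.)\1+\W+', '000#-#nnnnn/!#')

The backreference `\1` re-matches whatever the first group consumed, character for character.
Walking the string: at [0:6] match '000#-#', group 1 = '0'; at [6:14] match 'nnnnn/!#', group 1 = 'n'.
With a single group, `findall` returns only what that group captured — 2 items.

['0', 'n']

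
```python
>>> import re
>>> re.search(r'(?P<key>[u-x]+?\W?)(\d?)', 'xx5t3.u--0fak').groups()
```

('x', '')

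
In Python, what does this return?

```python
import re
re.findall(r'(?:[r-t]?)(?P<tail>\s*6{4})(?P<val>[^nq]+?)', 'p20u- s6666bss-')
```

[('6666', 'b')]

A `+?`/`*?`/`{m,n}?` starts at its minimum and grows only as far as needed for what follows to match.
Multiple groups make `findall` return tuples — one 2-tuple for the one match.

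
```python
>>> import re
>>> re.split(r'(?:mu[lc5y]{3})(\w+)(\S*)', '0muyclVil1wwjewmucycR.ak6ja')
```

['0', 'Vil1wwjewmucycR', '.ak6ja', '']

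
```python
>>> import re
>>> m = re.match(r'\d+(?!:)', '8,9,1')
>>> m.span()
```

A negative assertion filters positions out without eating any characters.
With `match`, the pattern is implicitly anchored at the beginning.
The match spans [0:1] → '8'.

(0, 1)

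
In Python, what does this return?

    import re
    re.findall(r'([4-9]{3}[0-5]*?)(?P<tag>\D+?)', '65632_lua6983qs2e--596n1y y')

[('65632', '_'), ('6983', 'q'), ('596', 'n')]

The pattern matches exactly 3 of a character in [4-9], then zero or more of a character in [0-5] (lazy) (captured); then one or more of a non-digit (lazy) (captured as 'tag').
`findall` packs the 2 group values into a tuple for every match.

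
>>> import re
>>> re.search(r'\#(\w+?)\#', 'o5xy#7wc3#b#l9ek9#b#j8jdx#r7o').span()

The match spans [4:10] → '#7wc3#'.

(4, 10)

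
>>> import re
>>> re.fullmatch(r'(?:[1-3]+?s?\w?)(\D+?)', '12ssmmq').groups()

('ssmmq',)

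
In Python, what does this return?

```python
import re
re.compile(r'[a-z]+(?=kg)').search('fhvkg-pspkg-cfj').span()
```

(0, 3)

Because the assertion is zero-width, the text it checks is not consumed and won't appear in the result.
`search` walks the string left to right and returns the first match it finds.
The match spans [0:3] → 'fhv'.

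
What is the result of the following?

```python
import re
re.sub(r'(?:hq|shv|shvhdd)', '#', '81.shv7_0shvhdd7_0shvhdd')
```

`|` is ordered: at each position the engine commits to the first alternative that works.
Matches: at [3:6] → 'shv'; at [9:12] → 'shv'; at [18:21] → 'shv'.
Each match is replaced by '#'.

'81.#7_0#hdd7_0#hdd'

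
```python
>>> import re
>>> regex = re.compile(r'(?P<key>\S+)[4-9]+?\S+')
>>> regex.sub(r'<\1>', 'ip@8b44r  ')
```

'<ip@8b4>  '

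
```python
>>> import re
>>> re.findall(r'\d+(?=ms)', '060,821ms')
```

['821']

Because the assertion is zero-width, the text it checks is not consumed and won't appear in the result.
Scanning left to right: at [4:7] → '821'.
`findall` yields the raw match text (1 of them) because the pattern has no groups.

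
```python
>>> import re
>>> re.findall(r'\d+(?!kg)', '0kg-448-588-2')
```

['448', '588', '2']

Because the assertion is negative and zero-width, positions next to the forbidden text are skipped.
With no groups in the pattern, `findall` gives back each whole match — 3 here.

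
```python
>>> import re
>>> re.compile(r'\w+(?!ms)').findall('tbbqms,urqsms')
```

['tbbqms', 'urqsms']

The negative lookaround is zero-width — it rules out positions where the adjacent text would match, without consuming anything.
Scanning left to right: at [0:6] → 'tbbqms'; at [7:13] → 'urqsms'.
`findall` yields the raw match text (2 of them) because the pattern has no groups.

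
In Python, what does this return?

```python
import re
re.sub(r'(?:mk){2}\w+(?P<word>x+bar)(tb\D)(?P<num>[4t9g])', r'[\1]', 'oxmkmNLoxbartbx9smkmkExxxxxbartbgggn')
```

This matches the literal 'mk' repeated 2 times, then one or more of a word character; then one or more of the literal 'x', then the literal 'bar' (captured as 'word'); then the literal 'tb', then a non-digit (captured); then one of [4t9g] (captured as 'num').
Matches: at [17:34] → 'mkmkExxxxxbartbgg'.
Each match is replaced using the text its own group 1 captured.

'oxmkmNLoxbartbx9s[xbar]gn'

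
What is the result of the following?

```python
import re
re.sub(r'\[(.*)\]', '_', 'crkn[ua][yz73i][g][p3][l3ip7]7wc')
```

'crkn_7wc'

Matches: at [4:29] → '[ua][yz73i][g][p3][l3ip7]'.
Every occurrence is swapped for '_'.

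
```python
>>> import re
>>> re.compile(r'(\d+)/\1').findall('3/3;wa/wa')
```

['3']

`\1` is not a pattern — it's the concrete string captured by group 1, re-applied verbatim.
Because there's exactly one group, `findall` drops the full match and keeps group 1 from the one hit.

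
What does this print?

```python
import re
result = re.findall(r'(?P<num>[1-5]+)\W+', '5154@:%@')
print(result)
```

['5154']

This matches one or more of a character in [1-5] (captured as 'num'); then one or more of a non-word character.
Matches: at [0:8] match '5154@:%@', group 1 = '5154'.
With a single group, `findall` returns only what that group captured — 1 item.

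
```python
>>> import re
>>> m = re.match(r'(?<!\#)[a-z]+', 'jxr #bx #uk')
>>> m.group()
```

'jxr'

`re.match` only tries the pattern at the start of the string.
The match spans [0:3] → 'jxr'.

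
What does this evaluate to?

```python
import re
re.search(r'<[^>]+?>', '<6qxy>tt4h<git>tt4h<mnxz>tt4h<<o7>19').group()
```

'<6qxy>'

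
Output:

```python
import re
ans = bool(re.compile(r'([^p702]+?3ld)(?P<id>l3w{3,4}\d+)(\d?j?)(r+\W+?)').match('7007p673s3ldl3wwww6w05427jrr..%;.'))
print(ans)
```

False

The pattern matches one or more of any character except [p702] (lazy), then the literal '3ld' (captured); then the literal 'l3', then 3 to 4 of the literal 'w', then one or more of a digit (captured as 'id'); then optionally a digit, then optionally a literal 'j' (captured); then one or more of a literal 'r', then one or more of a non-word character (lazy) (captured).
With `match`, the pattern is implicitly anchored at the beginning.
Here position 0 doesn't satisfy it, so the call returns None, and `bool(None)` is False.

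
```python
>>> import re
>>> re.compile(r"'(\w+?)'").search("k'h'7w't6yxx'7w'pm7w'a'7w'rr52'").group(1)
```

'h'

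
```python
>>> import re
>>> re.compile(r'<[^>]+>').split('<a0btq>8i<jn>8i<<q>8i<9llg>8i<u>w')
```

['', '8i', '8i', '8i', '8i', 'w']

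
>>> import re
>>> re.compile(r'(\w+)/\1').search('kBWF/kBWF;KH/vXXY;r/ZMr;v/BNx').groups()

The match spans [0:9] → 'kBWF/kBWF'.
Captured: group 1 = 'kBWF'.

('kBWF',)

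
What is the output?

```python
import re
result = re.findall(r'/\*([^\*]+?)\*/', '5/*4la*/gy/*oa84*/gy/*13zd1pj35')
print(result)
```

['4la', 'oa84']

Matches: at [1:8] match '/*4la*/', group 1 = '4la'; at [10:18] match '/*oa84*/', group 1 = 'oa84'.
`findall` collects group 1 from each match (2 total).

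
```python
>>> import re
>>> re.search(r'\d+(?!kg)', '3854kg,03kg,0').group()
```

`(?!…)`/`(?<!…)` only lets a position through if the neighbouring text does NOT match; no characters are consumed.
The match spans [0:3] → '385'.

'385'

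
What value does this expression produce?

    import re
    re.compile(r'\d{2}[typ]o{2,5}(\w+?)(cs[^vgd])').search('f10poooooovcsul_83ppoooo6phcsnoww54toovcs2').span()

Pattern: exactly 2 of a digit; then one of [typ], then 2 to 5 of a literal 'o'; then one or more of a word character (lazy) (captured); then the literal 'cs', then any character except [vgd] (captured).
`search` walks the string left to right and returns the first match it finds.
The match spans [1:14] → '10poooooovcsu'.
Captured: group 1 = 'ov', group 2 = 'csu'.

(1, 14)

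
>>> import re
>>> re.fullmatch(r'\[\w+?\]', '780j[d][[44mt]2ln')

None

For `fullmatch`, every character of the input must be accounted for by the pattern.
Here there's no way to consume every character, so the call returns None.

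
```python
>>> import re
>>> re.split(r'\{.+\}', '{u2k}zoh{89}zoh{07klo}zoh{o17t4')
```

Matches to split on: at [0:22] → '{u2k}zoh{89}zoh{07klo}'.
Each match becomes a cut point; 2 segments remain.

['', 'zoh{o17t4']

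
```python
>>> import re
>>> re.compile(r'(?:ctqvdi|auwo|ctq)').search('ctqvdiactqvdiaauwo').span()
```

(0, 6)

The regex engine tests alternatives in the order written; an earlier branch that matches wins even if a later one would match more.
The match spans [0:6] → 'ctqvdi'.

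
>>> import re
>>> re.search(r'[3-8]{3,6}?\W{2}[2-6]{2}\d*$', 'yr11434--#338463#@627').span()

(10, 21)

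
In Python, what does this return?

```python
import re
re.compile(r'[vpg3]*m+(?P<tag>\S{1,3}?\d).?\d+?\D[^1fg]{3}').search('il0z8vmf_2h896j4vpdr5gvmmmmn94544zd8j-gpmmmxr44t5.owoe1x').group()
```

'vmf_2h896j4vp'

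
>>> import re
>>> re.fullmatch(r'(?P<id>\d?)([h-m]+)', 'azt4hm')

This matches optionally a digit (captured as 'id'); then one or more of a character in [h-m] (captured).
`re.fullmatch` is like wrapping the pattern in `^…$` (in single-line mode).
Here the pattern can't cover the whole string, so the call returns None.

None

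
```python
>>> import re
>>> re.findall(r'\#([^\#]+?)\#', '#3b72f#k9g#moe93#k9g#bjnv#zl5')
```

['3b72f', 'moe93', 'bjnv']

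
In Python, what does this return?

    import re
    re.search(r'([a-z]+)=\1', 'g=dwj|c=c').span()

(6, 9)

A backreference is literal: `\1` must see the identical characters the first group matched.
`re.search` tries every starting position until one works.
The match spans [6:9] → 'c=c'.
Captured: group 1 = 'c'.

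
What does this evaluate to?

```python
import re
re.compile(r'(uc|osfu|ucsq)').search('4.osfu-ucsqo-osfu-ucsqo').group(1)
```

'osfu'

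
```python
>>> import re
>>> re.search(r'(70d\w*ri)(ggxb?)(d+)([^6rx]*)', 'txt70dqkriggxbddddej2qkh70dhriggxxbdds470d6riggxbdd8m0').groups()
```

('70dqkriggxbddddej2qkh70dhriggxxbdds470d6ri', 'ggxb', 'dd', '8m0')

The match spans [3:54] → '70dqkriggxbddddej2qkh70dhriggxxbdds470d6riggxbdd8m0'.
Captured: group 1 = '70dqkriggxbddddej2qkh70dhriggxxbdds470d6ri', group 2 = 'ggxb', group 3 = 'dd', group 4 = '8m0'.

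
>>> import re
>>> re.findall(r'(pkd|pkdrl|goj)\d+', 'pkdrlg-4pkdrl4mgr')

Scanning left to right: at [8:14] match 'pkdrl4', group 1 = 'pkdrl'.
Because there's exactly one group, `findall` drops the full match and keeps group 1 from the one hit.

['pkdrl']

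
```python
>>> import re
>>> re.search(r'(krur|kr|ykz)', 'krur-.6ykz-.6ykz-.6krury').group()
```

Alternation tries branches left to right and keeps the first one that lets the overall match succeed at that position.
The match spans [0:4] → 'krur'.

'krur'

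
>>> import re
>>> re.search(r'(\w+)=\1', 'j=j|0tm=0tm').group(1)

'j'

After group 1 captures some text, `\1` only succeeds where that same text appears again.
`re.search` scans for the first position where the pattern succeeds.
The match spans [0:3] → 'j=j'.
Captured: group 1 = 'j'.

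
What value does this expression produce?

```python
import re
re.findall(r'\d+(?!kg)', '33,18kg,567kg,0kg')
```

A negative assertion filters positions out without eating any characters.
Walking the string: at [0:2] → '33'; at [3:4] → '1'; at [8:10] → '56'.
With no groups in the pattern, `findall` gives back each whole match — 3 here.

['33', '1', '56']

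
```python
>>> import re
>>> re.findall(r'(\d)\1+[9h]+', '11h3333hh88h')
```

After group 1 captures some text, `\1` only succeeds where that same text appears again.
`findall` collects group 1 from each match (3 total).

['1', '3', '8']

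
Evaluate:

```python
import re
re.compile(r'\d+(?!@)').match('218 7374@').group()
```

'218'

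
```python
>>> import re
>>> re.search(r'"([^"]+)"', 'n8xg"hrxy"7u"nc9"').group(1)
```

'hrxy'

`re.search` tries every starting position until one works.
The match spans [4:10] → '"hrxy"'.
Captured: group 1 = 'hrxy'.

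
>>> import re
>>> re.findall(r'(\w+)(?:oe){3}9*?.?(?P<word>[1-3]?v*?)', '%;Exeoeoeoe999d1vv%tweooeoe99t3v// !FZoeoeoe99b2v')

This matches one or more of a word character (captured); then the literal 'oe' repeated 3 times, then zero or more of the literal '9' (lazy), then optionally any character; then optionally a character in [1-3], then zero or more of the literal 'v' (lazy) (captured as 'word').
With 2 capturing groups, `findall` returns a 2-tuple per match.

[('Exe', ''), ('FZ', '')]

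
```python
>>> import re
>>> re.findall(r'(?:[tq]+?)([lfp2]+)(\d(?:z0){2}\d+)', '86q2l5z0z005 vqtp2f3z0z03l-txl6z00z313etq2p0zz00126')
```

[('2l', '5z0z005'), ('p2f', '3z0z03')]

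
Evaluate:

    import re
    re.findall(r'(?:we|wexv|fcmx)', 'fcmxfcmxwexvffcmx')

['fcmx', 'fcmx', 'we', 'fcmx']

Branches in `(...|...)` are attempted left-to-right; the first branch that allows the whole pattern to succeed is taken.
With no groups in the pattern, `findall` gives back each whole match — 4 here.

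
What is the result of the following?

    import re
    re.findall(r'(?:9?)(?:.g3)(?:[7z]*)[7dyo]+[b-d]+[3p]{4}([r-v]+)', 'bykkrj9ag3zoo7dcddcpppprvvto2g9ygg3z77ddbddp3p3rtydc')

['rvvt', 'rt']

This matches optionally a literal '9' (non-capturing group); then any character, then the literal 'g3' (non-capturing group); then zero or more of one of [7z] (non-capturing group); then one or more of one of [7dyo], then one or more of a character in [b-d], then exactly 4 of one of [3p]; then one or more of a character in [r-v] (captured).
Scanning left to right: at [6:27] match '9ag3zoo7dcddcpppprvvt', group 1 = 'rvvt'; at [32:49] match 'gg3z77ddbddp3p3rt', group 1 = 'rt'.
Because there's exactly one group, `findall` drops the full match and keeps group 1 from each hit.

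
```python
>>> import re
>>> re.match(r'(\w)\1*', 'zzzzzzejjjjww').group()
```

'zzzzzz'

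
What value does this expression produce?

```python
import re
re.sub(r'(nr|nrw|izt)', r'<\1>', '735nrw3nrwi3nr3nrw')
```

`|` is ordered: at each position the engine commits to the first alternative that works.
Matches: at [3:5] → 'nr'; at [7:9] → 'nr'; at [12:14] → 'nr'; at [15:17] → 'nr'.
The replacement refers to a captured group, so each match is rewritten using its own captured text.

'735<nr>w3<nr>wi3<nr>3<nr>w'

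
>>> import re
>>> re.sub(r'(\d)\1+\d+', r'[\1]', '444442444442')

'[4]'

After group 1 captures some text, `\1` only succeeds where that same text appears again.
`\1` in the replacement pulls in group 1's text for each match.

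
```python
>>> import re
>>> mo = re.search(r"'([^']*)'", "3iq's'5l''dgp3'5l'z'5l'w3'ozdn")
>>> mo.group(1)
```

`re.search` scans for the first position where the pattern succeeds.
The match spans [3:6] → "'s'".
Captured: group 1 = 's'.

's'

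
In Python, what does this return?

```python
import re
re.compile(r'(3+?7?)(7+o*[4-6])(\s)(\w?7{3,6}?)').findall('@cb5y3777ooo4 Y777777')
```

This matches one or more of a literal '3' (lazy), then optionally a literal '7' (captured); then one or more of a literal '7', then zero or more of the literal 'o', then a character in [4-6] (captured); then whitespace (captured); then optionally a word character, then 3 to 6 of the literal '7' (lazy) (captured).
With the lazy modifier that quantifier settles for the fewest repetitions that let the rest of the pattern succeed (the atoms after it are unaffected and can still be greedy).
Walking the string: at [5:18] match '3777ooo4 Y777', groups = ('37', '77ooo4', ' ', 'Y777').
4 groups means the one result is a tuple of 4 captured strings — 1 here.

[('37', '77ooo4', ' ', 'Y777')]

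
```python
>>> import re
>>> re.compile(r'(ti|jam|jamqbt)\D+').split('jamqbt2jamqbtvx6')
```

Alternation tries branches left to right and keeps the first one that lets the overall match succeed at that position.
The group in the pattern means `split` returns the separators' captures alongside the pieces.

['', 'jam', '2', 'jam', '6']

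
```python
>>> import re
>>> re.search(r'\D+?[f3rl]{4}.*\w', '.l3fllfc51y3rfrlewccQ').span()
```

(0, 21)

Pattern: one or more of a non-digit (lazy); then exactly 4 of one of [f3rl], then zero or more of any character, then a word character.
`re.search` scans for the first position where the pattern succeeds.
The match spans [0:21] → '.l3fllfc51y3rfrlewccQ'.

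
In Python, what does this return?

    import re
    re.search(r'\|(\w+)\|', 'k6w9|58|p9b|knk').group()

'|58|'

The match spans [4:8] → '|58|'.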